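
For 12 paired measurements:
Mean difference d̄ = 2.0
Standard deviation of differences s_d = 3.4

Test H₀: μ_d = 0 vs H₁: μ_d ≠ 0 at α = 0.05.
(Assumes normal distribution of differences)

Answer: t = 2.0377, fail to reject H₀

Derivation:
df = n - 1 = 11
SE = s_d/√n = 3.4/√12 = 0.9815
t = d̄/SE = 2.0/0.9815 = 2.0377
Critical value: t_{0.025,11} = ±2.201
p-value ≈ 0.0664
Decision: fail to reject H₀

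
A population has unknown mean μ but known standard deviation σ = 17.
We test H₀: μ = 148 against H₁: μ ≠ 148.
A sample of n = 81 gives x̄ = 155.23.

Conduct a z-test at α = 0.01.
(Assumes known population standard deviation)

Standard error: SE = σ/√n = 17/√81 = 1.8889
z-statistic: z = (x̄ - μ₀)/SE = (155.23 - 148)/1.8889 = 3.8276
Critical value: ±2.576
p-value = 0.0001
Decision: reject H₀

Answer: z = 3.8276, reject H₀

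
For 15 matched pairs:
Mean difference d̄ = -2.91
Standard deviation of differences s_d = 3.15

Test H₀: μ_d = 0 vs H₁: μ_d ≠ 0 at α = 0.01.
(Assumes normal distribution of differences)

Answer: t = -3.5780, reject H₀

Derivation:
df = n - 1 = 14
SE = s_d/√n = 3.15/√15 = 0.8133
t = d̄/SE = -2.91/0.8133 = -3.5780
Critical value: t_{0.005,14} = ±2.977
p-value ≈ 0.0030
Decision: reject H₀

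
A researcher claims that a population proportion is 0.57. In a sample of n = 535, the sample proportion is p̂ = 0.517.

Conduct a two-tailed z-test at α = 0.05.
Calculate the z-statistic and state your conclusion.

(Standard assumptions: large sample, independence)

Answer: z = -2.4762, reject H₀

Derivation:
H₀: p = 0.57, H₁: p ≠ 0.57
Standard error: SE = √(p₀(1-p₀)/n) = √(0.57×0.43/535) = 0.021404
z-statistic: z = (p̂ - p₀)/SE = (0.517 - 0.57)/0.021404 = -2.4762
Critical value: z_0.025 = ±1.960
p-value = 0.0133
Decision: reject H₀ at α = 0.05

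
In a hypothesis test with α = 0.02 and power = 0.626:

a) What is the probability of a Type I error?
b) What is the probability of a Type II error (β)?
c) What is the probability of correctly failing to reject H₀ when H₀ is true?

a) Type I error probability = α = 0.02
b) Power = P(reject H₀ | H₁ true) = 1 - β = 0.626, so Type II error probability = β = 1 - Power = 0.374
c) P(fail to reject H₀ | H₀ true) = 1 - α = 0.98

Answer: a) 0.02, b) 0.374, c) 0.98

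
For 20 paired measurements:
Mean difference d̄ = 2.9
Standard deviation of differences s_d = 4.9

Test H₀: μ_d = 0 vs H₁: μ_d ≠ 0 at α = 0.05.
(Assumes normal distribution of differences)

df = n - 1 = 19
SE = s_d/√n = 4.9/√20 = 1.0957
t = d̄/SE = 2.9/1.0957 = 2.6467
Critical value: t_{0.025,19} = ±2.093
p-value ≈ 0.0159
Decision: reject H₀

Answer: t = 2.6467, reject H₀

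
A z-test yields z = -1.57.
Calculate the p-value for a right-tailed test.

For z = -1.57:
p = P(Z > -1.57) = 1 - Φ(-1.57) = 0.9418

Answer: p-value ≈ 0.9418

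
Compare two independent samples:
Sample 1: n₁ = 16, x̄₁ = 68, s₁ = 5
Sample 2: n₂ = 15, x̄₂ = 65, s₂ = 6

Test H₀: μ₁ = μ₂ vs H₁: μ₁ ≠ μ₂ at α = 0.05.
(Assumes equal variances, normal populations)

Pooled variance: s²_p = [15×5² + 14×6²]/(29) = 30.3103
s_p = 5.5055
SE = s_p×√(1/n₁ + 1/n₂) = 5.5055×√(1/16 + 1/15) = 1.9787
t = (x̄₁ - x̄₂)/SE = (68 - 65)/1.9787 = 1.5161
df = 29, t-critical = ±2.045
Decision: fail to reject H₀

Answer: t = 1.5161, fail to reject H₀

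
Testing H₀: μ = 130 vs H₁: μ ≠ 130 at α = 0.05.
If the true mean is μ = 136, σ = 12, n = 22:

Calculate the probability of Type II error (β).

Answer: β ≈ 0.3500

Derivation:
SE = σ/√n = 12/√22 = 2.5584
Critical values: μ₀ ± z_0.025×SE = 130 ± 1.960×2.5584
Acceptance region: (124.9855, 135.0145)
Under H₁ (μ = 136): z_high = (135.0145 - 136)/2.5584 = -0.3852, z_low = (124.9855 - 136)/2.5584 = -4.3052
β = P(not reject | H₁) = Φ(-0.3852) - Φ(-4.3052) ≈ 0.3500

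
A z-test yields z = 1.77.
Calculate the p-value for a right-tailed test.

Answer: p-value ≈ 0.0384

Derivation:
For z = 1.77:
p = P(Z > 1.77) = 1 - Φ(1.77) = 0.0384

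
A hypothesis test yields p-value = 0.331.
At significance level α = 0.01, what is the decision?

Answer: fail to reject H₀

Derivation:
Compare p-value to α:
0.331 ≥ 0.01
Decision: fail to reject H₀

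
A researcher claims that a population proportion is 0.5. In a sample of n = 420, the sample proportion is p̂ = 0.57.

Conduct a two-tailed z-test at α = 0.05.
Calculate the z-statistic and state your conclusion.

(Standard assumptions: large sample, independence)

Answer: z = 2.8691, reject H₀

Derivation:
H₀: p = 0.5, H₁: p ≠ 0.5
Standard error: SE = √(p₀(1-p₀)/n) = √(0.5×0.5/420) = 0.024398
z-statistic: z = (p̂ - p₀)/SE = (0.57 - 0.5)/0.024398 = 2.8691
Critical value: z_0.025 = ±1.960
p-value = 0.0041
Decision: reject H₀ at α = 0.05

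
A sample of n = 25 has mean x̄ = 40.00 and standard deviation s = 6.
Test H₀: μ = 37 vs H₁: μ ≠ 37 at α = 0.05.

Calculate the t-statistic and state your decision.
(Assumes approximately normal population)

df = n - 1 = 24
SE = s/√n = 6/√25 = 1.2000
t = (x̄ - μ₀)/SE = (40.00 - 37)/1.2000 = 2.5000
Critical value: t_{0.025,24} = ±2.064
p-value ≈ 0.0197
Decision: reject H₀

Answer: t = 2.5000, reject H₀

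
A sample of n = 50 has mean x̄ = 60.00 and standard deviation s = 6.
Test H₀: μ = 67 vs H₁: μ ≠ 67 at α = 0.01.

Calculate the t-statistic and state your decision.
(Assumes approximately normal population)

df = n - 1 = 49
SE = s/√n = 6/√50 = 0.8485
t = (x̄ - μ₀)/SE = (60.00 - 67)/0.8485 = -8.2499
Critical value: t_{0.005,49} = ±2.680
p-value < 0.0001
Decision: reject H₀

Answer: t = -8.2499, reject H₀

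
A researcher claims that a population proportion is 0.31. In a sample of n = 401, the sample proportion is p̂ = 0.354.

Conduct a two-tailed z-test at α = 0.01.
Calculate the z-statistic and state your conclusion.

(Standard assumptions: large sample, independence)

H₀: p = 0.31, H₁: p ≠ 0.31
Standard error: SE = √(p₀(1-p₀)/n) = √(0.31×0.69/401) = 0.023096
z-statistic: z = (p̂ - p₀)/SE = (0.354 - 0.31)/0.023096 = 1.9051
Critical value: z_0.005 = ±2.576
p-value = 0.0568
Decision: fail to reject H₀ at α = 0.01

Answer: z = 1.9051, fail to reject H₀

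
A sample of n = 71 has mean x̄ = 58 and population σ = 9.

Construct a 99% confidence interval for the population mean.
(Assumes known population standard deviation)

Confidence level: 99%, α = 0.01
z_0.005 = 2.576
SE = σ/√n = 9/√71 = 1.0681
Margin of error = 2.576 × 1.0681 = 2.7514
CI: x̄ ± margin = 58 ± 2.7514
CI: (55.2486, 60.7514)

Answer: (55.2486, 60.7514)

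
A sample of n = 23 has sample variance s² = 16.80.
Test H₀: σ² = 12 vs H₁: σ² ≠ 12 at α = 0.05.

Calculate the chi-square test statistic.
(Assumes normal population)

df = n - 1 = 22
χ² = (n-1)s²/σ₀² = 22×16.80/12 = 30.8000
Critical values: χ²_{0.975,22} = 10.982, χ²_{0.025,22} = 36.781
Rejection region: χ² < 10.982 or χ² > 36.781
Decision: fail to reject H₀

Answer: χ² = 30.8000, fail to reject H₀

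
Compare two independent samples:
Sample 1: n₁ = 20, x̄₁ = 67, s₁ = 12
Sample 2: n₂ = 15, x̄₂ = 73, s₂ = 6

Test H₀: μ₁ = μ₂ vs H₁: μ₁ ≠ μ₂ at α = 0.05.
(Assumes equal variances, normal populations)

Pooled variance: s²_p = [19×12² + 14×6²]/(33) = 98.1818
s_p = 9.9087
SE = s_p×√(1/n₁ + 1/n₂) = 9.9087×√(1/20 + 1/15) = 3.3845
t = (x̄₁ - x̄₂)/SE = (67 - 73)/3.3845 = -1.7728
df = 33, t-critical = ±2.035
Decision: fail to reject H₀

Answer: t = -1.7728, fail to reject H₀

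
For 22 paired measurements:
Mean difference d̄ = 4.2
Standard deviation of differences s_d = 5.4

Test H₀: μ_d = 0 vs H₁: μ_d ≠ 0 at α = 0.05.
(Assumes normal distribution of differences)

df = n - 1 = 21
SE = s_d/√n = 5.4/√22 = 1.1513
t = d̄/SE = 4.2/1.1513 = 3.6481
Critical value: t_{0.025,21} = ±2.080
p-value ≈ 0.0015
Decision: reject H₀

Answer: t = 3.6481, reject H₀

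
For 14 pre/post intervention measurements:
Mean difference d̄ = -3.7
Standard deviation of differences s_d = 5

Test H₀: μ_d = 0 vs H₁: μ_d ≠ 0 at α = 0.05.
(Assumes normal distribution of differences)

Answer: t = -2.7688, reject H₀

Derivation:
df = n - 1 = 13
SE = s_d/√n = 5/√14 = 1.3363
t = d̄/SE = -3.7/1.3363 = -2.7688
Critical value: t_{0.025,13} = ±2.160
p-value ≈ 0.0160
Decision: reject H₀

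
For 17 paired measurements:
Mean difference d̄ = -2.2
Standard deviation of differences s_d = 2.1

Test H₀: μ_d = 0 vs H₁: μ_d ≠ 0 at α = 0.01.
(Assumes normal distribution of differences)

Answer: t = -4.3197, reject H₀

Derivation:
df = n - 1 = 16
SE = s_d/√n = 2.1/√17 = 0.5093
t = d̄/SE = -2.2/0.5093 = -4.3197
Critical value: t_{0.005,16} = ±2.921
p-value ≈ 0.0005
Decision: reject H₀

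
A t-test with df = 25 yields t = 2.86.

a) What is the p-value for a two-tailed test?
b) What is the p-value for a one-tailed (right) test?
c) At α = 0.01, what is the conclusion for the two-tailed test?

Answer: a) 0.0084, b) 0.0042, c) reject H₀

Derivation:
Using t-distribution with df = 25:
a) Two-tailed: p = 2×P(T > 2.86) = 0.0084
b) One-tailed: p = P(T > 2.86) = 0.0042
c) 0.0084 < 0.01, reject H₀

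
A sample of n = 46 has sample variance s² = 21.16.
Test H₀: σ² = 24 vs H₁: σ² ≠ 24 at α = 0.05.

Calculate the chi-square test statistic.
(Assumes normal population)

df = n - 1 = 45
χ² = (n-1)s²/σ₀² = 45×21.16/24 = 39.6750
Critical values: χ²_{0.975,45} = 28.366, χ²_{0.025,45} = 65.410
Rejection region: χ² < 28.366 or χ² > 65.410
Decision: fail to reject H₀

Answer: χ² = 39.6750, fail to reject H₀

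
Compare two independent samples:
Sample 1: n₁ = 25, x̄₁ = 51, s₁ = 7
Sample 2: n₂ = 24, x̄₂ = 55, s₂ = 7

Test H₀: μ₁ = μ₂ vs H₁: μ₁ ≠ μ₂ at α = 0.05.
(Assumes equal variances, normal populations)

Pooled variance: s²_p = [24×7² + 23×7²]/(47) = 49.0000
s_p = 7.0000
SE = s_p×√(1/n₁ + 1/n₂) = 7.0000×√(1/25 + 1/24) = 2.0004
t = (x̄₁ - x̄₂)/SE = (51 - 55)/2.0004 = -1.9996
df = 47, t-critical = ±2.012
Decision: fail to reject H₀

Answer: t = -1.9996, fail to reject H₀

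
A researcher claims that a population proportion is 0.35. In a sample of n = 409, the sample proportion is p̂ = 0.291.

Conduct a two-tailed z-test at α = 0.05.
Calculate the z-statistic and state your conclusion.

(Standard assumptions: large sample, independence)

Answer: z = -2.5016, reject H₀

Derivation:
H₀: p = 0.35, H₁: p ≠ 0.35
Standard error: SE = √(p₀(1-p₀)/n) = √(0.35×0.65/409) = 0.023585
z-statistic: z = (p̂ - p₀)/SE = (0.291 - 0.35)/0.023585 = -2.5016
Critical value: z_0.025 = ±1.960
p-value = 0.0124
Decision: reject H₀ at α = 0.05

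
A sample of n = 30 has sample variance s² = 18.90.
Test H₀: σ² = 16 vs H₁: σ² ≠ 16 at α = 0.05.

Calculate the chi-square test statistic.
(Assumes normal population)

Answer: χ² = 34.2562, fail to reject H₀

Derivation:
df = n - 1 = 29
χ² = (n-1)s²/σ₀² = 29×18.90/16 = 34.2562
Critical values: χ²_{0.975,29} = 16.047, χ²_{0.025,29} = 45.722
Rejection region: χ² < 16.047 or χ² > 45.722
Decision: fail to reject H₀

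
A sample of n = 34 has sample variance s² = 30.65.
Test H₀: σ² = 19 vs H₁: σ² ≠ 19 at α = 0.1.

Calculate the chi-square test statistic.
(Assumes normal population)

Answer: χ² = 53.2342, reject H₀

Derivation:
df = n - 1 = 33
χ² = (n-1)s²/σ₀² = 33×30.65/19 = 53.2342
Critical values: χ²_{0.95,33} = 20.867, χ²_{0.05,33} = 47.400
Rejection region: χ² < 20.867 or χ² > 47.400
Decision: reject H₀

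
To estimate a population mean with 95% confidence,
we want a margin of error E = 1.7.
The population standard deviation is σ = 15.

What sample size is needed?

Answer: n = 300

Derivation:
z_0.025 = 1.960
n = (z×σ/E)² = (1.960×15/1.7)²
n = 299.0865
Round up: n = 300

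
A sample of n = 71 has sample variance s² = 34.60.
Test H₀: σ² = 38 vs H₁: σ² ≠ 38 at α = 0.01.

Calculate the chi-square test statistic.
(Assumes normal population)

df = n - 1 = 70
χ² = (n-1)s²/σ₀² = 70×34.60/38 = 63.7368
Critical values: χ²_{0.995,70} = 43.275, χ²_{0.005,70} = 104.215
Rejection region: χ² < 43.275 or χ² > 104.215
Decision: fail to reject H₀

Answer: χ² = 63.7368, fail to reject H₀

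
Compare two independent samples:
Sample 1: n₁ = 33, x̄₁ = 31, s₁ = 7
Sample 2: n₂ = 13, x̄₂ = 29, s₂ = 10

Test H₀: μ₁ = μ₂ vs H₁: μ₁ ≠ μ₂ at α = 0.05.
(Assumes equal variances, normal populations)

Answer: t = 0.7701, fail to reject H₀

Derivation:
Pooled variance: s²_p = [32×7² + 12×10²]/(44) = 62.9091
s_p = 7.9315
SE = s_p×√(1/n₁ + 1/n₂) = 7.9315×√(1/33 + 1/13) = 2.5972
t = (x̄₁ - x̄₂)/SE = (31 - 29)/2.5972 = 0.7701
df = 44, t-critical = ±2.015
Decision: fail to reject H₀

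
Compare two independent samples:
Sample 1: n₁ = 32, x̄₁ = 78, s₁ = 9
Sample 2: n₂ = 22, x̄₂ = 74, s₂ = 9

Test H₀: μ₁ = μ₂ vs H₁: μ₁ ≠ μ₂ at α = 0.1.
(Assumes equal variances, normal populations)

Pooled variance: s²_p = [31×9² + 21×9²]/(52) = 81.0000
s_p = 9.0000
SE = s_p×√(1/n₁ + 1/n₂) = 9.0000×√(1/32 + 1/22) = 2.4926
t = (x̄₁ - x̄₂)/SE = (78 - 74)/2.4926 = 1.6048
df = 52, t-critical = ±1.675
Decision: fail to reject H₀

Answer: t = 1.6048, fail to reject H₀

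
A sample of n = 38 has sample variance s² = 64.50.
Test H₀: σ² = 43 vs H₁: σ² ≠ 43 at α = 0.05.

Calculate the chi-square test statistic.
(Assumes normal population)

df = n - 1 = 37
χ² = (n-1)s²/σ₀² = 37×64.50/43 = 55.5000
Critical values: χ²_{0.975,37} = 22.106, χ²_{0.025,37} = 55.668
Rejection region: χ² < 22.106 or χ² > 55.668
Decision: fail to reject H₀

Answer: χ² = 55.5000, fail to reject H₀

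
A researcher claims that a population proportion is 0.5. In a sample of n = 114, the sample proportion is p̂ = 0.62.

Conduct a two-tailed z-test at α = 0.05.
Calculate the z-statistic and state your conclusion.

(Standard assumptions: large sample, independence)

H₀: p = 0.5, H₁: p ≠ 0.5
Standard error: SE = √(p₀(1-p₀)/n) = √(0.5×0.5/114) = 0.046829
z-statistic: z = (p̂ - p₀)/SE = (0.62 - 0.5)/0.046829 = 2.5625
Critical value: z_0.025 = ±1.960
p-value = 0.0104
Decision: reject H₀ at α = 0.05

Answer: z = 2.5625, reject H₀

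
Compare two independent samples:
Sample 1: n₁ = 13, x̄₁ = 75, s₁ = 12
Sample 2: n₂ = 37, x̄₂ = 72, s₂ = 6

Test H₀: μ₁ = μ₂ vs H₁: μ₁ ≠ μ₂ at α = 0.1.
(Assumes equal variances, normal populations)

Answer: t = 1.1723, fail to reject H₀

Derivation:
Pooled variance: s²_p = [12×12² + 36×6²]/(48) = 63.0000
s_p = 7.9373
SE = s_p×√(1/n₁ + 1/n₂) = 7.9373×√(1/13 + 1/37) = 2.5591
t = (x̄₁ - x̄₂)/SE = (75 - 72)/2.5591 = 1.1723
df = 48, t-critical = ±1.677
Decision: fail to reject H₀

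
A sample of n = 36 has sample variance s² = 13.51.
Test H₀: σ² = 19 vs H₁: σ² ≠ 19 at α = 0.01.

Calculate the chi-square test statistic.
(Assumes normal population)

df = n - 1 = 35
χ² = (n-1)s²/σ₀² = 35×13.51/19 = 24.8868
Critical values: χ²_{0.995,35} = 17.192, χ²_{0.005,35} = 60.275
Rejection region: χ² < 17.192 or χ² > 60.275
Decision: fail to reject H₀

Answer: χ² = 24.8868, fail to reject H₀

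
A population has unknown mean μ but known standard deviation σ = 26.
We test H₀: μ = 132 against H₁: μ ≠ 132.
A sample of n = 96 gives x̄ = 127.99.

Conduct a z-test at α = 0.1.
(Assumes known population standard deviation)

Answer: z = -1.5112, fail to reject H₀

Derivation:
Standard error: SE = σ/√n = 26/√96 = 2.6536
z-statistic: z = (x̄ - μ₀)/SE = (127.99 - 132)/2.6536 = -1.5112
Critical value: ±1.645
p-value = 0.1307
Decision: fail to reject H₀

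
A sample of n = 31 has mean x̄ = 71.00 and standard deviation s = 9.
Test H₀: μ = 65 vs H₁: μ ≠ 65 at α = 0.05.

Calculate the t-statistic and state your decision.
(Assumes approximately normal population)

Answer: t = 3.7120, reject H₀

Derivation:
df = n - 1 = 30
SE = s/√n = 9/√31 = 1.6164
t = (x̄ - μ₀)/SE = (71.00 - 65)/1.6164 = 3.7120
Critical value: t_{0.025,30} = ±2.042
p-value ≈ 0.0008
Decision: reject H₀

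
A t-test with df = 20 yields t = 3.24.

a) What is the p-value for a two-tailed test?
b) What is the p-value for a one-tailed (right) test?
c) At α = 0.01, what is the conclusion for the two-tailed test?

Using t-distribution with df = 20:
a) Two-tailed: p = 2×P(T > 3.24) = 0.0041
b) One-tailed: p = P(T > 3.24) = 0.0021
c) 0.0041 < 0.01, reject H₀

Answer: a) 0.0041, b) 0.0021, c) reject H₀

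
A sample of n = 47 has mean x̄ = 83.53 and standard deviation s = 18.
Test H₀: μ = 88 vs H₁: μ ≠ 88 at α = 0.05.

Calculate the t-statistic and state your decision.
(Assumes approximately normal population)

df = n - 1 = 46
SE = s/√n = 18/√47 = 2.6256
t = (x̄ - μ₀)/SE = (83.53 - 88)/2.6256 = -1.7025
Critical value: t_{0.025,46} = ±2.013
p-value ≈ 0.0954
Decision: fail to reject H₀

Answer: t = -1.7025, fail to reject H₀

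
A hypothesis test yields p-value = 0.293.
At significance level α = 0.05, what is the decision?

Answer: fail to reject H₀

Derivation:
Compare p-value to α:
0.293 ≥ 0.05
Decision: fail to reject H₀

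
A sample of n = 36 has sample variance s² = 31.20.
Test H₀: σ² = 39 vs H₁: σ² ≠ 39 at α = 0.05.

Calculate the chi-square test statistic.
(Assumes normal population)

df = n - 1 = 35
χ² = (n-1)s²/σ₀² = 35×31.20/39 = 28.0000
Critical values: χ²_{0.975,35} = 20.569, χ²_{0.025,35} = 53.203
Rejection region: χ² < 20.569 or χ² > 53.203
Decision: fail to reject H₀

Answer: χ² = 28.0000, fail to reject H₀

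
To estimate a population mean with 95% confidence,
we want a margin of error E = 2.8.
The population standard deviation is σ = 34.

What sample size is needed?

z_0.025 = 1.960
n = (z×σ/E)² = (1.960×34/2.8)²
n = 566.4400
Round up: n = 567

Answer: n = 567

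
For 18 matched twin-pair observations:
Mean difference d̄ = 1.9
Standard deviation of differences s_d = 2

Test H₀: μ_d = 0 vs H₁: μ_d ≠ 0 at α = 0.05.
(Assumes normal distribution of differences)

df = n - 1 = 17
SE = s_d/√n = 2/√18 = 0.4714
t = d̄/SE = 1.9/0.4714 = 4.0305
Critical value: t_{0.025,17} = ±2.110
p-value ≈ 0.0009
Decision: reject H₀

Answer: t = 4.0305, reject H₀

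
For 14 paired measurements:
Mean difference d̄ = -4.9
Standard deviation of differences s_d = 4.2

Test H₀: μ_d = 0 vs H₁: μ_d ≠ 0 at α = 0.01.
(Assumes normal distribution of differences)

Answer: t = -4.3653, reject H₀

Derivation:
df = n - 1 = 13
SE = s_d/√n = 4.2/√14 = 1.1225
t = d̄/SE = -4.9/1.1225 = -4.3653
Critical value: t_{0.005,13} = ±3.012
p-value ≈ 0.0008
Decision: reject H₀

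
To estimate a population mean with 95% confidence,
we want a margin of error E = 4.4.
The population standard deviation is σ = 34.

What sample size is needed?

z_0.025 = 1.960
n = (z×σ/E)² = (1.960×34/4.4)²
n = 229.3848
Round up: n = 230

Answer: n = 230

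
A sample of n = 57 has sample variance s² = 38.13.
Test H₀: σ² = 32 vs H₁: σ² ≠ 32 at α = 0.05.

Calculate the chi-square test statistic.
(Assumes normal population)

Answer: χ² = 66.7275, fail to reject H₀

Derivation:
df = n - 1 = 56
χ² = (n-1)s²/σ₀² = 56×38.13/32 = 66.7275
Critical values: χ²_{0.975,56} = 37.212, χ²_{0.025,56} = 78.567
Rejection region: χ² < 37.212 or χ² > 78.567
Decision: fail to reject H₀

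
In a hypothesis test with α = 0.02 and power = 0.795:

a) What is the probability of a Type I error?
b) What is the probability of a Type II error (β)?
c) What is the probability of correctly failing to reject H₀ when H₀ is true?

a) Type I error probability = α = 0.02
b) Power = P(reject H₀ | H₁ true) = 1 - β = 0.795, so Type II error probability = β = 1 - Power = 0.205
c) P(fail to reject H₀ | H₀ true) = 1 - α = 0.98

Answer: a) 0.02, b) 0.205, c) 0.98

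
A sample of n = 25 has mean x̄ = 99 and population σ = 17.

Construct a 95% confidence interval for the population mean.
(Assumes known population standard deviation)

Answer: (92.3360, 105.6640)

Derivation:
Confidence level: 95%, α = 0.05
z_0.025 = 1.960
SE = σ/√n = 17/√25 = 3.4000
Margin of error = 1.960 × 3.4000 = 6.6640
CI: x̄ ± margin = 99 ± 6.6640
CI: (92.3360, 105.6640)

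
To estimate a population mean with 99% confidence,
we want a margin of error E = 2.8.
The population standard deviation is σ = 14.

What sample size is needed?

z_0.005 = 2.576
n = (z×σ/E)² = (2.576×14/2.8)²
n = 165.8944
Round up: n = 166

Answer: n = 166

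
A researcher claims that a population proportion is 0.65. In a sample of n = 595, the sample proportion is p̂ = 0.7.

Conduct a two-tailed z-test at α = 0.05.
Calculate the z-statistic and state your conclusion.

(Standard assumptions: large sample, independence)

H₀: p = 0.65, H₁: p ≠ 0.65
Standard error: SE = √(p₀(1-p₀)/n) = √(0.65×0.35/595) = 0.019554
z-statistic: z = (p̂ - p₀)/SE = (0.7 - 0.65)/0.019554 = 2.5570
Critical value: z_0.025 = ±1.960
p-value = 0.0106
Decision: reject H₀ at α = 0.05

Answer: z = 2.5570, reject H₀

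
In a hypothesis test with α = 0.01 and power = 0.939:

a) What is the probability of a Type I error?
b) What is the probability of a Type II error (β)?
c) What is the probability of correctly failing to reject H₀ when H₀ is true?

Answer: a) 0.01, b) 0.061, c) 0.99

Derivation:
a) Type I error probability = α = 0.01
b) Power = P(reject H₀ | H₁ true) = 1 - β = 0.939, so Type II error probability = β = 1 - Power = 0.061
c) P(fail to reject H₀ | H₀ true) = 1 - α = 0.99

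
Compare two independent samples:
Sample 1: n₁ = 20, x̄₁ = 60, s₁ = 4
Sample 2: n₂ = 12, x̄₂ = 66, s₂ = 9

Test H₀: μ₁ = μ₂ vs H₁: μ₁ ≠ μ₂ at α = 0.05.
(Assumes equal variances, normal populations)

Answer: t = -2.6035, reject H₀

Derivation:
Pooled variance: s²_p = [19×4² + 11×9²]/(30) = 39.8333
s_p = 6.3114
SE = s_p×√(1/n₁ + 1/n₂) = 6.3114×√(1/20 + 1/12) = 2.3046
t = (x̄₁ - x̄₂)/SE = (60 - 66)/2.3046 = -2.6035
df = 30, t-critical = ±2.042
Decision: reject H₀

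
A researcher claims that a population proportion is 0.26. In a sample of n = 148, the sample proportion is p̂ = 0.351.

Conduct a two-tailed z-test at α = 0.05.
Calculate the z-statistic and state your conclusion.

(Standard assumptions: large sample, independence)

Answer: z = 2.5239, reject H₀

Derivation:
H₀: p = 0.26, H₁: p ≠ 0.26
Standard error: SE = √(p₀(1-p₀)/n) = √(0.26×0.74/148) = 0.036056
z-statistic: z = (p̂ - p₀)/SE = (0.351 - 0.26)/0.036056 = 2.5239
Critical value: z_0.025 = ±1.960
p-value = 0.0116
Decision: reject H₀ at α = 0.05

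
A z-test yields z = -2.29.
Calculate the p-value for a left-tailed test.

For z = -2.29:
p = P(Z < -2.29) = Φ(-2.29) = 0.0110

Answer: p-value ≈ 0.0110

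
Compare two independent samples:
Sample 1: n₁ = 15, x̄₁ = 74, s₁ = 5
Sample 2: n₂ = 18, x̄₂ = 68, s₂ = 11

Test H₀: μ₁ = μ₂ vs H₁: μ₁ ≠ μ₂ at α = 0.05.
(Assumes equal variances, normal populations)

Pooled variance: s²_p = [14×5² + 17×11²]/(31) = 77.6452
s_p = 8.8117
SE = s_p×√(1/n₁ + 1/n₂) = 8.8117×√(1/15 + 1/18) = 3.0806
t = (x̄₁ - x̄₂)/SE = (74 - 68)/3.0806 = 1.9477
df = 31, t-critical = ±2.040
Decision: fail to reject H₀

Answer: t = 1.9477, fail to reject H₀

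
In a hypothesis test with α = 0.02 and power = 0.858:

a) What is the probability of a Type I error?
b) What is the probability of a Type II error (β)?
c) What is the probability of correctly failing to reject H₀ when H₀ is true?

Answer: a) 0.02, b) 0.142, c) 0.98

Derivation:
a) Type I error probability = α = 0.02
b) Power = P(reject H₀ | H₁ true) = 1 - β = 0.858, so Type II error probability = β = 1 - Power = 0.142
c) P(fail to reject H₀ | H₀ true) = 1 - α = 0.98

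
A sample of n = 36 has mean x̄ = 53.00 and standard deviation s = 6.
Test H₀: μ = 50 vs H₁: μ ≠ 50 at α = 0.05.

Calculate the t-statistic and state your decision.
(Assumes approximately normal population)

df = n - 1 = 35
SE = s/√n = 6/√36 = 1.0000
t = (x̄ - μ₀)/SE = (53.00 - 50)/1.0000 = 3.0000
Critical value: t_{0.025,35} = ±2.030
p-value ≈ 0.0049
Decision: reject H₀

Answer: t = 3.0000, reject H₀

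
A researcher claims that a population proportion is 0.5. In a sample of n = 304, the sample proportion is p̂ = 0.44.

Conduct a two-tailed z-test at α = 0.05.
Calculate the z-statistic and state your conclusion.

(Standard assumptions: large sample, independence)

H₀: p = 0.5, H₁: p ≠ 0.5
Standard error: SE = √(p₀(1-p₀)/n) = √(0.5×0.5/304) = 0.028677
z-statistic: z = (p̂ - p₀)/SE = (0.44 - 0.5)/0.028677 = -2.0923
Critical value: z_0.025 = ±1.960
p-value = 0.0364
Decision: reject H₀ at α = 0.05

Answer: z = -2.0923, reject H₀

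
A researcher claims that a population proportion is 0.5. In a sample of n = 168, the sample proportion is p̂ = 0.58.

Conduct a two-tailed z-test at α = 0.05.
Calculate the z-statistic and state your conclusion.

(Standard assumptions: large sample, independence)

Answer: z = 2.0738, reject H₀

Derivation:
H₀: p = 0.5, H₁: p ≠ 0.5
Standard error: SE = √(p₀(1-p₀)/n) = √(0.5×0.5/168) = 0.038576
z-statistic: z = (p̂ - p₀)/SE = (0.58 - 0.5)/0.038576 = 2.0738
Critical value: z_0.025 = ±1.960
p-value = 0.0381
Decision: reject H₀ at α = 0.05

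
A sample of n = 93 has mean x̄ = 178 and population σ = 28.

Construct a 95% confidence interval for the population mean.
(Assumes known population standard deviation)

Confidence level: 95%, α = 0.05
z_0.025 = 1.960
SE = σ/√n = 28/√93 = 2.9035
Margin of error = 1.960 × 2.9035 = 5.6909
CI: x̄ ± margin = 178 ± 5.6909
CI: (172.3091, 183.6909)

Answer: (172.3091, 183.6909)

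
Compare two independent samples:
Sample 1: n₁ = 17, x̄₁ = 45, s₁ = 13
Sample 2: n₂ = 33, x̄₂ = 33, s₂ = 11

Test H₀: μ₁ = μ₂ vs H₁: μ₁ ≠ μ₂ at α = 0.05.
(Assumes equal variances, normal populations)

Pooled variance: s²_p = [16×13² + 32×11²]/(48) = 137.0000
s_p = 11.7047
SE = s_p×√(1/n₁ + 1/n₂) = 11.7047×√(1/17 + 1/33) = 3.4943
t = (x̄₁ - x̄₂)/SE = (45 - 33)/3.4943 = 3.4342
df = 48, t-critical = ±2.011
Decision: reject H₀

Answer: t = 3.4342, reject H₀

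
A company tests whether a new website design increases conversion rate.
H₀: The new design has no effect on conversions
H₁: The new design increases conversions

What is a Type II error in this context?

Type I error: rejecting H₀ when it is actually true (false positive).
Type II error: failing to reject H₀ when H₁ is actually true (false negative).

Answer: Keeping the old design when the new one would have increased conversions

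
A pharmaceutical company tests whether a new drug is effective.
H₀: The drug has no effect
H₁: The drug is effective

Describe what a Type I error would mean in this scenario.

A Type I error (probability α) occurs when we reject a true H₀.
A Type II error (probability β) occurs when we fail to reject a false H₀.

Answer: Concluding the drug is effective when it actually has no effect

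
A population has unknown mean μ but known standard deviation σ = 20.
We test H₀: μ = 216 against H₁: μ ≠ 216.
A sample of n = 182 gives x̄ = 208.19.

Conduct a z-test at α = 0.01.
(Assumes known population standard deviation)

Standard error: SE = σ/√n = 20/√182 = 1.4825
z-statistic: z = (x̄ - μ₀)/SE = (208.19 - 216)/1.4825 = -5.2681
Critical value: ±2.576
p-value < 0.0001
Decision: reject H₀

Answer: z = -5.2681, reject H₀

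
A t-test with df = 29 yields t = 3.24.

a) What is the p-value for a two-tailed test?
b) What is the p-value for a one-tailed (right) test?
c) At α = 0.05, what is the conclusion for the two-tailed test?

Using t-distribution with df = 29:
a) Two-tailed: p = 2×P(T > 3.24) = 0.0030
b) One-tailed: p = P(T > 3.24) = 0.0015
c) 0.0030 < 0.05, reject H₀

Answer: a) 0.0030, b) 0.0015, c) reject H₀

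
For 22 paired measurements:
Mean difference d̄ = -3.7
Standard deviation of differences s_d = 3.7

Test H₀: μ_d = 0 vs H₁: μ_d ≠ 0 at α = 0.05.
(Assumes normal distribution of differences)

df = n - 1 = 21
SE = s_d/√n = 3.7/√22 = 0.7888
t = d̄/SE = -3.7/0.7888 = -4.6907
Critical value: t_{0.025,21} = ±2.080
p-value ≈ 0.0001
Decision: reject H₀

Answer: t = -4.6907, reject H₀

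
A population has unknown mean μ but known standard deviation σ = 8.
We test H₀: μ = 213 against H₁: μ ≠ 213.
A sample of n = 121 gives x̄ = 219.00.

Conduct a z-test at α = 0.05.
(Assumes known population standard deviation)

Standard error: SE = σ/√n = 8/√121 = 0.7273
z-statistic: z = (x̄ - μ₀)/SE = (219.00 - 213)/0.7273 = 8.2497
Critical value: ±1.960
p-value < 0.0001
Decision: reject H₀

Answer: z = 8.2497, reject H₀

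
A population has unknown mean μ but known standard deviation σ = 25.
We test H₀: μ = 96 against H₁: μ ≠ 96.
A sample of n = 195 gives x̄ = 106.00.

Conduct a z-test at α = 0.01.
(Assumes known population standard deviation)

Standard error: SE = σ/√n = 25/√195 = 1.7903
z-statistic: z = (x̄ - μ₀)/SE = (106.00 - 96)/1.7903 = 5.5857
Critical value: ±2.576
p-value < 0.0001
Decision: reject H₀

Answer: z = 5.5857, reject H₀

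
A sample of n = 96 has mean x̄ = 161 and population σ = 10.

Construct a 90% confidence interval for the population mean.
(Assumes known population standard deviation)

Answer: (159.3211, 162.6789)

Derivation:
Confidence level: 90%, α = 0.1
z_0.05 = 1.645
SE = σ/√n = 10/√96 = 1.0206
Margin of error = 1.645 × 1.0206 = 1.6789
CI: x̄ ± margin = 161 ± 1.6789
CI: (159.3211, 162.6789)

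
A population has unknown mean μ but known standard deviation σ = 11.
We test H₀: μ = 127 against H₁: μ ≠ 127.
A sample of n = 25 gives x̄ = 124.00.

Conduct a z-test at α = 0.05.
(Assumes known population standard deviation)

Answer: z = -1.3636, fail to reject H₀

Derivation:
Standard error: SE = σ/√n = 11/√25 = 2.2000
z-statistic: z = (x̄ - μ₀)/SE = (124.00 - 127)/2.2000 = -1.3636
Critical value: ±1.960
p-value = 0.1727
Decision: fail to reject H₀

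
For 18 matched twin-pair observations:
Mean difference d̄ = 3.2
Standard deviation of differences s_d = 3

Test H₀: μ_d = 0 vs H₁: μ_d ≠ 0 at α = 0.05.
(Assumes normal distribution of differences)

df = n - 1 = 17
SE = s_d/√n = 3/√18 = 0.7071
t = d̄/SE = 3.2/0.7071 = 4.5255
Critical value: t_{0.025,17} = ±2.110
p-value ≈ 0.0003
Decision: reject H₀

Answer: t = 4.5255, reject H₀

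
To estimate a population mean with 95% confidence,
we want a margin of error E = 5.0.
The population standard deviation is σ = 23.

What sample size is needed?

z_0.025 = 1.960
n = (z×σ/E)² = (1.960×23/5.0)²
n = 81.2883
Round up: n = 82

Answer: n = 82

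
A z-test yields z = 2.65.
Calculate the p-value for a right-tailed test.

For z = 2.65:
p = P(Z > 2.65) = 1 - Φ(2.65) = 0.0040

Answer: p-value ≈ 0.0040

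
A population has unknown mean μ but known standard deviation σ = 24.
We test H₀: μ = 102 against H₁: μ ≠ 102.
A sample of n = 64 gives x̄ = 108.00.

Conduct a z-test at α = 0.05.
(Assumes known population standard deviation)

Answer: z = 2.0000, reject H₀

Derivation:
Standard error: SE = σ/√n = 24/√64 = 3.0000
z-statistic: z = (x̄ - μ₀)/SE = (108.00 - 102)/3.0000 = 2.0000
Critical value: ±1.960
p-value = 0.0455
Decision: reject H₀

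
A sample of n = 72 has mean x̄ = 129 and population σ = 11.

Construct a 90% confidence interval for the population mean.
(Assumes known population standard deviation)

Answer: (126.8674, 131.1326)

Derivation:
Confidence level: 90%, α = 0.1
z_0.05 = 1.645
SE = σ/√n = 11/√72 = 1.2964
Margin of error = 1.645 × 1.2964 = 2.1326
CI: x̄ ± margin = 129 ± 2.1326
CI: (126.8674, 131.1326)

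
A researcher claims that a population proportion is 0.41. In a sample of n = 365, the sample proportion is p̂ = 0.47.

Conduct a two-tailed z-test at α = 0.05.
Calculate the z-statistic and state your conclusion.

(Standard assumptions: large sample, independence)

Answer: z = 2.3306, reject H₀

Derivation:
H₀: p = 0.41, H₁: p ≠ 0.41
Standard error: SE = √(p₀(1-p₀)/n) = √(0.41×0.59/365) = 0.025744
z-statistic: z = (p̂ - p₀)/SE = (0.47 - 0.41)/0.025744 = 2.3306
Critical value: z_0.025 = ±1.960
p-value = 0.0198
Decision: reject H₀ at α = 0.05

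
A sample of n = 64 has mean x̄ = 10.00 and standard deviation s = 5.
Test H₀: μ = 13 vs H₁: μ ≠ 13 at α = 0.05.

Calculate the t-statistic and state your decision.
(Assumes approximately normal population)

Answer: t = -4.8000, reject H₀

Derivation:
df = n - 1 = 63
SE = s/√n = 5/√64 = 0.6250
t = (x̄ - μ₀)/SE = (10.00 - 13)/0.6250 = -4.8000
Critical value: t_{0.025,63} = ±1.998
p-value < 0.0001
Decision: reject H₀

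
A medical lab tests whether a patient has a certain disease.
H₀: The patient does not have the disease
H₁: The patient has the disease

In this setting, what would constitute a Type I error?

Type I error (α): Rejecting H₀ when H₀ is true
Type II error (β): Failing to reject H₀ when H₁ is true

Answer: Diagnosing a healthy patient as having the disease (false positive)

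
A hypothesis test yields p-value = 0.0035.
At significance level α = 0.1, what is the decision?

Compare p-value to α:
0.0035 < 0.1
Decision: reject H₀

Answer: reject H₀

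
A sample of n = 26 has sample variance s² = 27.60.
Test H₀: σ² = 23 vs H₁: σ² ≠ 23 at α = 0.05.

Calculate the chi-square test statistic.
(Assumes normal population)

df = n - 1 = 25
χ² = (n-1)s²/σ₀² = 25×27.60/23 = 30.0000
Critical values: χ²_{0.975,25} = 13.120, χ²_{0.025,25} = 40.646
Rejection region: χ² < 13.120 or χ² > 40.646
Decision: fail to reject H₀

Answer: χ² = 30.0000, fail to reject H₀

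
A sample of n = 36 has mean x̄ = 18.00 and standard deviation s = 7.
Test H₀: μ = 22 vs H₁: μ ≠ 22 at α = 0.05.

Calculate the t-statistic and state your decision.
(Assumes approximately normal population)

df = n - 1 = 35
SE = s/√n = 7/√36 = 1.1667
t = (x̄ - μ₀)/SE = (18.00 - 22)/1.1667 = -3.4285
Critical value: t_{0.025,35} = ±2.030
p-value ≈ 0.0016
Decision: reject H₀

Answer: t = -3.4285, reject H₀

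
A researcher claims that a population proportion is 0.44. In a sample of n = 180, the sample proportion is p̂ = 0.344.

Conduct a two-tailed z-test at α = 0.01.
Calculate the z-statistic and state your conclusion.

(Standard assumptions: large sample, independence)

Answer: z = -2.5947, reject H₀

Derivation:
H₀: p = 0.44, H₁: p ≠ 0.44
Standard error: SE = √(p₀(1-p₀)/n) = √(0.44×0.56/180) = 0.036998
z-statistic: z = (p̂ - p₀)/SE = (0.344 - 0.44)/0.036998 = -2.5947
Critical value: z_0.005 = ±2.576
p-value = 0.0095
Decision: reject H₀ at α = 0.01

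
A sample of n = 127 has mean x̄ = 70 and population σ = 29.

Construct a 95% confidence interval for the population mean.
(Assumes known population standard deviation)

Confidence level: 95%, α = 0.05
z_0.025 = 1.960
SE = σ/√n = 29/√127 = 2.5733
Margin of error = 1.960 × 2.5733 = 5.0437
CI: x̄ ± margin = 70 ± 5.0437
CI: (64.9563, 75.0437)

Answer: (64.9563, 75.0437)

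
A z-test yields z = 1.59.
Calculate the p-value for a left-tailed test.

Answer: p-value ≈ 0.9441

Derivation:
For z = 1.59:
p = P(Z < 1.59) = Φ(1.59) = 0.9441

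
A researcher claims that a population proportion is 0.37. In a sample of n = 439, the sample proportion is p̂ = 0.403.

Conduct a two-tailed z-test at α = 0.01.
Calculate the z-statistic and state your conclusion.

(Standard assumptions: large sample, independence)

Answer: z = 1.4321, fail to reject H₀

Derivation:
H₀: p = 0.37, H₁: p ≠ 0.37
Standard error: SE = √(p₀(1-p₀)/n) = √(0.37×0.63/439) = 0.023043
z-statistic: z = (p̂ - p₀)/SE = (0.403 - 0.37)/0.023043 = 1.4321
Critical value: z_0.005 = ±2.576
p-value = 0.1521
Decision: fail to reject H₀ at α = 0.01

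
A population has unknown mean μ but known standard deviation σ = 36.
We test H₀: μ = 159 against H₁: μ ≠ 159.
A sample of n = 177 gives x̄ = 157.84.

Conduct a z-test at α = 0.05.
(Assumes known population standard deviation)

Standard error: SE = σ/√n = 36/√177 = 2.7059
z-statistic: z = (x̄ - μ₀)/SE = (157.84 - 159)/2.7059 = -0.4287
Critical value: ±1.960
p-value = 0.6681
Decision: fail to reject H₀

Answer: z = -0.4287, fail to reject H₀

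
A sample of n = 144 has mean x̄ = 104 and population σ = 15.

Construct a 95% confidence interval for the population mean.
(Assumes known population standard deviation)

Confidence level: 95%, α = 0.05
z_0.025 = 1.960
SE = σ/√n = 15/√144 = 1.2500
Margin of error = 1.960 × 1.2500 = 2.4500
CI: x̄ ± margin = 104 ± 2.4500
CI: (101.5500, 106.4500)

Answer: (101.5500, 106.4500)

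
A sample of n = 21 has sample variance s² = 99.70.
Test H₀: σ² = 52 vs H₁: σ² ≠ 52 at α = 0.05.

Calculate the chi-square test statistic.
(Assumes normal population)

Answer: χ² = 38.3462, reject H₀

Derivation:
df = n - 1 = 20
χ² = (n-1)s²/σ₀² = 20×99.70/52 = 38.3462
Critical values: χ²_{0.975,20} = 9.591, χ²_{0.025,20} = 34.170
Rejection region: χ² < 9.591 or χ² > 34.170
Decision: reject H₀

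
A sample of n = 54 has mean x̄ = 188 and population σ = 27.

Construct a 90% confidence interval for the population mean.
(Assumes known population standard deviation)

Confidence level: 90%, α = 0.1
z_0.05 = 1.645
SE = σ/√n = 27/√54 = 3.6742
Margin of error = 1.645 × 3.6742 = 6.0441
CI: x̄ ± margin = 188 ± 6.0441
CI: (181.9559, 194.0441)

Answer: (181.9559, 194.0441)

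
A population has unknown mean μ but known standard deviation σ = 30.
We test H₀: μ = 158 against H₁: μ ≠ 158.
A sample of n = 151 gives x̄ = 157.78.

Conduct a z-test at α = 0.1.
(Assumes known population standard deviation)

Answer: z = -0.0901, fail to reject H₀

Derivation:
Standard error: SE = σ/√n = 30/√151 = 2.4414
z-statistic: z = (x̄ - μ₀)/SE = (157.78 - 158)/2.4414 = -0.0901
Critical value: ±1.645
p-value = 0.9282
Decision: fail to reject H₀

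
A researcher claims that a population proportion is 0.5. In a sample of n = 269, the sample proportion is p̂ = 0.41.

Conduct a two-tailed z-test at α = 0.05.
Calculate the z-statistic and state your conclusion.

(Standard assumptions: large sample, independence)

H₀: p = 0.5, H₁: p ≠ 0.5
Standard error: SE = √(p₀(1-p₀)/n) = √(0.5×0.5/269) = 0.030486
z-statistic: z = (p̂ - p₀)/SE = (0.41 - 0.5)/0.030486 = -2.9522
Critical value: z_0.025 = ±1.960
p-value = 0.0032
Decision: reject H₀ at α = 0.05

Answer: z = -2.9522, reject H₀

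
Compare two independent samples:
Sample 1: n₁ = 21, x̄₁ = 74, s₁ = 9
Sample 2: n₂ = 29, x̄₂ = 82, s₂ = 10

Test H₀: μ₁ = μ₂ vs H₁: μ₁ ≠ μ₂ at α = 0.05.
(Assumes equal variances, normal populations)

Answer: t = -2.9095, reject H₀

Derivation:
Pooled variance: s²_p = [20×9² + 28×10²]/(48) = 92.0833
s_p = 9.5960
SE = s_p×√(1/n₁ + 1/n₂) = 9.5960×√(1/21 + 1/29) = 2.7496
t = (x̄₁ - x̄₂)/SE = (74 - 82)/2.7496 = -2.9095
df = 48, t-critical = ±2.011
Decision: reject H₀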